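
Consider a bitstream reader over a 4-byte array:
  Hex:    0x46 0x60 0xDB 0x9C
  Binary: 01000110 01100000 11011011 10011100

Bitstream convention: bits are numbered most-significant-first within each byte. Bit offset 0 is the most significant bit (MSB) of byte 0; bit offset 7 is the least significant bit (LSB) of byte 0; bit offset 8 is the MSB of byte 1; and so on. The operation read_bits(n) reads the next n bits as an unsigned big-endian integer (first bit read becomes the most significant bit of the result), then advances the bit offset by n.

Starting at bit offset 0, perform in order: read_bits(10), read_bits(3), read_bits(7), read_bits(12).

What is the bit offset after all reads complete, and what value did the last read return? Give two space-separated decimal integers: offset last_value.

Answer: 32 2972

Derivation:
Read 1: bits[0:10] width=10 -> value=281 (bin 0100011001); offset now 10 = byte 1 bit 2; 22 bits remain
Read 2: bits[10:13] width=3 -> value=4 (bin 100); offset now 13 = byte 1 bit 5; 19 bits remain
Read 3: bits[13:20] width=7 -> value=13 (bin 0001101); offset now 20 = byte 2 bit 4; 12 bits remain
Read 4: bits[20:32] width=12 -> value=2972 (bin 101110011100); offset now 32 = byte 4 bit 0; 0 bits remain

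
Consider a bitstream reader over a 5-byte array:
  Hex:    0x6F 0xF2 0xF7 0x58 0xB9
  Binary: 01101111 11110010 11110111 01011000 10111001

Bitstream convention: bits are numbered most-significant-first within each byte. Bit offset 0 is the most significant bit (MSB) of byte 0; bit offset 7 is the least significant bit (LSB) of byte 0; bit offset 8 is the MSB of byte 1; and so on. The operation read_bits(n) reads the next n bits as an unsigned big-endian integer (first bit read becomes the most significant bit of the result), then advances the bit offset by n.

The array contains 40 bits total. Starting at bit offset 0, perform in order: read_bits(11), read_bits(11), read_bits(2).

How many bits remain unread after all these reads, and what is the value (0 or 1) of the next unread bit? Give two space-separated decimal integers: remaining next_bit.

Answer: 16 0

Derivation:
Read 1: bits[0:11] width=11 -> value=895 (bin 01101111111); offset now 11 = byte 1 bit 3; 29 bits remain
Read 2: bits[11:22] width=11 -> value=1213 (bin 10010111101); offset now 22 = byte 2 bit 6; 18 bits remain
Read 3: bits[22:24] width=2 -> value=3 (bin 11); offset now 24 = byte 3 bit 0; 16 bits remain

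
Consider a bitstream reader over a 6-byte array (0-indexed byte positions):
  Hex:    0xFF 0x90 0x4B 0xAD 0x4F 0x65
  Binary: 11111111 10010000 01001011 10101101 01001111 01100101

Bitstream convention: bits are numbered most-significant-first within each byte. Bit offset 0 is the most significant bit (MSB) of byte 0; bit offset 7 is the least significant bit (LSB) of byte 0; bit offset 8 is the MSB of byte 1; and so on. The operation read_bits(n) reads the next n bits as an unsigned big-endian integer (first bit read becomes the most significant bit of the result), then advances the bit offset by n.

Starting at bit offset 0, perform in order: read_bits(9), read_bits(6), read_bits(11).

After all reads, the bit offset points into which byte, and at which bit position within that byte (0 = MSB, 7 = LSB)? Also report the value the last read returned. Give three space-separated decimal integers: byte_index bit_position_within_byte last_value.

Read 1: bits[0:9] width=9 -> value=511 (bin 111111111); offset now 9 = byte 1 bit 1; 39 bits remain
Read 2: bits[9:15] width=6 -> value=8 (bin 001000); offset now 15 = byte 1 bit 7; 33 bits remain
Read 3: bits[15:26] width=11 -> value=302 (bin 00100101110); offset now 26 = byte 3 bit 2; 22 bits remain

Answer: 3 2 302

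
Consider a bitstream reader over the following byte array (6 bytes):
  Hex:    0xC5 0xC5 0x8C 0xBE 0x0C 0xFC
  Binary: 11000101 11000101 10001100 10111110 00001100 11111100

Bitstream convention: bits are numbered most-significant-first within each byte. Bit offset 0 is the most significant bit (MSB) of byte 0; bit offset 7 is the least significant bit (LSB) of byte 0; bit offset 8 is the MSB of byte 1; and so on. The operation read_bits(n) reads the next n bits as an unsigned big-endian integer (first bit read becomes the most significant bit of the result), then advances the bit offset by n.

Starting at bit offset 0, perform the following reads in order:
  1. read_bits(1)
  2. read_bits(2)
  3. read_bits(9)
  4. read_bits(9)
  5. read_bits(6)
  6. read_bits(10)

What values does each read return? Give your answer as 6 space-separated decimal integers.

Read 1: bits[0:1] width=1 -> value=1 (bin 1); offset now 1 = byte 0 bit 1; 47 bits remain
Read 2: bits[1:3] width=2 -> value=2 (bin 10); offset now 3 = byte 0 bit 3; 45 bits remain
Read 3: bits[3:12] width=9 -> value=92 (bin 001011100); offset now 12 = byte 1 bit 4; 36 bits remain
Read 4: bits[12:21] width=9 -> value=177 (bin 010110001); offset now 21 = byte 2 bit 5; 27 bits remain
Read 5: bits[21:27] width=6 -> value=37 (bin 100101); offset now 27 = byte 3 bit 3; 21 bits remain
Read 6: bits[27:37] width=10 -> value=961 (bin 1111000001); offset now 37 = byte 4 bit 5; 11 bits remain

Answer: 1 2 92 177 37 961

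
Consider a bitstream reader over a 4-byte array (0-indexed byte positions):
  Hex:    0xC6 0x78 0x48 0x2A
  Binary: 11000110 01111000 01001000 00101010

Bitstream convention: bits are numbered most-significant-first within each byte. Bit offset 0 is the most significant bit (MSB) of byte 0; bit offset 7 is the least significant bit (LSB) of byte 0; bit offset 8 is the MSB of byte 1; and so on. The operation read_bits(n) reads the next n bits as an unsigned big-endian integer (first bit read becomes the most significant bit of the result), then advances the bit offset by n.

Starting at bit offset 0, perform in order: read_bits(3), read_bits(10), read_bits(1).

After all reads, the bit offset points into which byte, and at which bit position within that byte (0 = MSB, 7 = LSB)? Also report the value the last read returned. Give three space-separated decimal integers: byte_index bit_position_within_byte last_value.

Read 1: bits[0:3] width=3 -> value=6 (bin 110); offset now 3 = byte 0 bit 3; 29 bits remain
Read 2: bits[3:13] width=10 -> value=207 (bin 0011001111); offset now 13 = byte 1 bit 5; 19 bits remain
Read 3: bits[13:14] width=1 -> value=0 (bin 0); offset now 14 = byte 1 bit 6; 18 bits remain

Answer: 1 6 0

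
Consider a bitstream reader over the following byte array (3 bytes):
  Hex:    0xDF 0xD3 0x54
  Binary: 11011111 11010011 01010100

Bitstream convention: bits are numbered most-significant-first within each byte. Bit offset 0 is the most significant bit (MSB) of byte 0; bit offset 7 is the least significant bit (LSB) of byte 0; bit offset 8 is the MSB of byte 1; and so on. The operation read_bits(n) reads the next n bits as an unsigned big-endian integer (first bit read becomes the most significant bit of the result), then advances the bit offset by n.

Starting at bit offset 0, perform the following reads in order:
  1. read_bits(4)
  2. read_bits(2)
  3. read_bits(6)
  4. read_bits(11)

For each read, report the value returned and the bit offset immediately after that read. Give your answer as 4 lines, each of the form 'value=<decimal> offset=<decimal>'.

Answer: value=13 offset=4
value=3 offset=6
value=61 offset=12
value=426 offset=23

Derivation:
Read 1: bits[0:4] width=4 -> value=13 (bin 1101); offset now 4 = byte 0 bit 4; 20 bits remain
Read 2: bits[4:6] width=2 -> value=3 (bin 11); offset now 6 = byte 0 bit 6; 18 bits remain
Read 3: bits[6:12] width=6 -> value=61 (bin 111101); offset now 12 = byte 1 bit 4; 12 bits remain
Read 4: bits[12:23] width=11 -> value=426 (bin 00110101010); offset now 23 = byte 2 bit 7; 1 bits remain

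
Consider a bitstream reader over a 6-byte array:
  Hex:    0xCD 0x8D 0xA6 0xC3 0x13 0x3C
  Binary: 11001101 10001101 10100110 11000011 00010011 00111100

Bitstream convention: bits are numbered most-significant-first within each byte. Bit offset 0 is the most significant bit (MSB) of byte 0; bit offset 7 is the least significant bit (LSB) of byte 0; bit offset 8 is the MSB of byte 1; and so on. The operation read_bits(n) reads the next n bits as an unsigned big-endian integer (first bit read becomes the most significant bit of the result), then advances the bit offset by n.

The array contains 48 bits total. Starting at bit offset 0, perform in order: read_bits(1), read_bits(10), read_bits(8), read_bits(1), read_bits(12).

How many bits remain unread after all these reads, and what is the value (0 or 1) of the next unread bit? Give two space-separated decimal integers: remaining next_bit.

Read 1: bits[0:1] width=1 -> value=1 (bin 1); offset now 1 = byte 0 bit 1; 47 bits remain
Read 2: bits[1:11] width=10 -> value=620 (bin 1001101100); offset now 11 = byte 1 bit 3; 37 bits remain
Read 3: bits[11:19] width=8 -> value=109 (bin 01101101); offset now 19 = byte 2 bit 3; 29 bits remain
Read 4: bits[19:20] width=1 -> value=0 (bin 0); offset now 20 = byte 2 bit 4; 28 bits remain
Read 5: bits[20:32] width=12 -> value=1731 (bin 011011000011); offset now 32 = byte 4 bit 0; 16 bits remain

Answer: 16 0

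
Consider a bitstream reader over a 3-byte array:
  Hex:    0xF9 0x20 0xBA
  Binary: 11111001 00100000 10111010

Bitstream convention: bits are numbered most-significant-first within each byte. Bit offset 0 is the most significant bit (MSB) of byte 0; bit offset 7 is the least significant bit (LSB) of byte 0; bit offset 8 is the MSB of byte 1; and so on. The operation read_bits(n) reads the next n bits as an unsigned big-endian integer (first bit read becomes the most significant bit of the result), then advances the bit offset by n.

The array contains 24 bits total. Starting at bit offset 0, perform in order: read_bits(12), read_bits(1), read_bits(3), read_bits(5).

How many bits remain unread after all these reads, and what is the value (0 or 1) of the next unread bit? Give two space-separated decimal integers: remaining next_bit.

Read 1: bits[0:12] width=12 -> value=3986 (bin 111110010010); offset now 12 = byte 1 bit 4; 12 bits remain
Read 2: bits[12:13] width=1 -> value=0 (bin 0); offset now 13 = byte 1 bit 5; 11 bits remain
Read 3: bits[13:16] width=3 -> value=0 (bin 000); offset now 16 = byte 2 bit 0; 8 bits remain
Read 4: bits[16:21] width=5 -> value=23 (bin 10111); offset now 21 = byte 2 bit 5; 3 bits remain

Answer: 3 0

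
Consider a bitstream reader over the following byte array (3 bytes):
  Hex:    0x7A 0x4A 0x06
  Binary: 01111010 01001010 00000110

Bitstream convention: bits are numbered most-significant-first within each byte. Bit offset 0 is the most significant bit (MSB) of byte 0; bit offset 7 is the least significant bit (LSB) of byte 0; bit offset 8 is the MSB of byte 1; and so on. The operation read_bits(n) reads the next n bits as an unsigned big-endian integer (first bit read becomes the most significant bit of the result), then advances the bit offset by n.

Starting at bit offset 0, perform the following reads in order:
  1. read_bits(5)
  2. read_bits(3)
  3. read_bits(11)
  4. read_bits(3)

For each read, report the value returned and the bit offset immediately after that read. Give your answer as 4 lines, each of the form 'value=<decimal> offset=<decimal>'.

Answer: value=15 offset=5
value=2 offset=8
value=592 offset=19
value=1 offset=22

Derivation:
Read 1: bits[0:5] width=5 -> value=15 (bin 01111); offset now 5 = byte 0 bit 5; 19 bits remain
Read 2: bits[5:8] width=3 -> value=2 (bin 010); offset now 8 = byte 1 bit 0; 16 bits remain
Read 3: bits[8:19] width=11 -> value=592 (bin 01001010000); offset now 19 = byte 2 bit 3; 5 bits remain
Read 4: bits[19:22] width=3 -> value=1 (bin 001); offset now 22 = byte 2 bit 6; 2 bits remain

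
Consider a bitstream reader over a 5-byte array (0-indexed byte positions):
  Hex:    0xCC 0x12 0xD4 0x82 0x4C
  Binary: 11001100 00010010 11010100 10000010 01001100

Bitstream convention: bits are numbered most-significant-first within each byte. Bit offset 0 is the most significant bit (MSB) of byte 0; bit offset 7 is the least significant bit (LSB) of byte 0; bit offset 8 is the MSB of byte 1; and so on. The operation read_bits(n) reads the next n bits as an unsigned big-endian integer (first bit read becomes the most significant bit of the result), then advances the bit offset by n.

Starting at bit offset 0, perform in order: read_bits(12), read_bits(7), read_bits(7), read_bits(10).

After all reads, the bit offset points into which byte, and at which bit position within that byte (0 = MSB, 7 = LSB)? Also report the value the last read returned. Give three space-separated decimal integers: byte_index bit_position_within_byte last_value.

Read 1: bits[0:12] width=12 -> value=3265 (bin 110011000001); offset now 12 = byte 1 bit 4; 28 bits remain
Read 2: bits[12:19] width=7 -> value=22 (bin 0010110); offset now 19 = byte 2 bit 3; 21 bits remain
Read 3: bits[19:26] width=7 -> value=82 (bin 1010010); offset now 26 = byte 3 bit 2; 14 bits remain
Read 4: bits[26:36] width=10 -> value=36 (bin 0000100100); offset now 36 = byte 4 bit 4; 4 bits remain

Answer: 4 4 36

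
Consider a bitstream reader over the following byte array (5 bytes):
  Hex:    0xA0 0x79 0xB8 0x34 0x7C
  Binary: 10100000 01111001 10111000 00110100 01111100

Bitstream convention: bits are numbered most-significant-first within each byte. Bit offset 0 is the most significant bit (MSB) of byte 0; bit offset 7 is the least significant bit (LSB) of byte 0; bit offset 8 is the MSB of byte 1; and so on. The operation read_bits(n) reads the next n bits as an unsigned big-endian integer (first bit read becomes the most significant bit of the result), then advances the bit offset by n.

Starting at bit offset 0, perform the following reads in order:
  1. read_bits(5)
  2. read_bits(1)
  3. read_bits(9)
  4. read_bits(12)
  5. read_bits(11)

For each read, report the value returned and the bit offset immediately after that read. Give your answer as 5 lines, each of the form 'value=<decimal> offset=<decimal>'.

Answer: value=20 offset=5
value=0 offset=6
value=60 offset=15
value=3521 offset=27
value=1311 offset=38

Derivation:
Read 1: bits[0:5] width=5 -> value=20 (bin 10100); offset now 5 = byte 0 bit 5; 35 bits remain
Read 2: bits[5:6] width=1 -> value=0 (bin 0); offset now 6 = byte 0 bit 6; 34 bits remain
Read 3: bits[6:15] width=9 -> value=60 (bin 000111100); offset now 15 = byte 1 bit 7; 25 bits remain
Read 4: bits[15:27] width=12 -> value=3521 (bin 110111000001); offset now 27 = byte 3 bit 3; 13 bits remain
Read 5: bits[27:38] width=11 -> value=1311 (bin 10100011111); offset now 38 = byte 4 bit 6; 2 bits remain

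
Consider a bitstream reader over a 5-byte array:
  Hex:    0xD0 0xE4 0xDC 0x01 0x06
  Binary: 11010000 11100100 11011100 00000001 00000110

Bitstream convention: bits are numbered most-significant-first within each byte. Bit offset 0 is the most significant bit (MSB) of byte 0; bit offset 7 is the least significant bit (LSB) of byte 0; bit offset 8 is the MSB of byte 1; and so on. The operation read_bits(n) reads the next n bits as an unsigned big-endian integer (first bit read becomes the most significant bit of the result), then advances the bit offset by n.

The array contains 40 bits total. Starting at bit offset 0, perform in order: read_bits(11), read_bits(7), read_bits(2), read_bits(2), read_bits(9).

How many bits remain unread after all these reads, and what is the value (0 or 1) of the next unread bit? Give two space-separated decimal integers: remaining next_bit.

Read 1: bits[0:11] width=11 -> value=1671 (bin 11010000111); offset now 11 = byte 1 bit 3; 29 bits remain
Read 2: bits[11:18] width=7 -> value=19 (bin 0010011); offset now 18 = byte 2 bit 2; 22 bits remain
Read 3: bits[18:20] width=2 -> value=1 (bin 01); offset now 20 = byte 2 bit 4; 20 bits remain
Read 4: bits[20:22] width=2 -> value=3 (bin 11); offset now 22 = byte 2 bit 6; 18 bits remain
Read 5: bits[22:31] width=9 -> value=0 (bin 000000000); offset now 31 = byte 3 bit 7; 9 bits remain

Answer: 9 1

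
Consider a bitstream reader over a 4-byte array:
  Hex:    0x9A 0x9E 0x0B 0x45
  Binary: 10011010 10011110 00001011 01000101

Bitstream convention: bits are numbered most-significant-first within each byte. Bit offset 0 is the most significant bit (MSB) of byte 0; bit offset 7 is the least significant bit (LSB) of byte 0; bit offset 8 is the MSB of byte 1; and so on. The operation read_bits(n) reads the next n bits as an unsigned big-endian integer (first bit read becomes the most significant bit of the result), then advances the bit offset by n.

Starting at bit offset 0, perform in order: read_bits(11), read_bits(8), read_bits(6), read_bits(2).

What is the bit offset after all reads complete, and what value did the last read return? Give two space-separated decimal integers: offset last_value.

Read 1: bits[0:11] width=11 -> value=1236 (bin 10011010100); offset now 11 = byte 1 bit 3; 21 bits remain
Read 2: bits[11:19] width=8 -> value=240 (bin 11110000); offset now 19 = byte 2 bit 3; 13 bits remain
Read 3: bits[19:25] width=6 -> value=22 (bin 010110); offset now 25 = byte 3 bit 1; 7 bits remain
Read 4: bits[25:27] width=2 -> value=2 (bin 10); offset now 27 = byte 3 bit 3; 5 bits remain

Answer: 27 2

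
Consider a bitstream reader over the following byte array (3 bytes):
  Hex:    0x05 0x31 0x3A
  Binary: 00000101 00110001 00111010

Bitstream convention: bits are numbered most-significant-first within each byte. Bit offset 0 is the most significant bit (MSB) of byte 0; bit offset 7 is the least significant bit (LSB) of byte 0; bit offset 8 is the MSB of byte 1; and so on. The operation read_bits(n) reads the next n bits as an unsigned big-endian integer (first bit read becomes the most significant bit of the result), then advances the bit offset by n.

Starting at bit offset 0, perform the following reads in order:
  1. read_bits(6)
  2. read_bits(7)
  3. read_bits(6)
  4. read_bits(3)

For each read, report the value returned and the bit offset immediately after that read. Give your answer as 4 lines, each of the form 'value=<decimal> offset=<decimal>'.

Answer: value=1 offset=6
value=38 offset=13
value=9 offset=19
value=6 offset=22

Derivation:
Read 1: bits[0:6] width=6 -> value=1 (bin 000001); offset now 6 = byte 0 bit 6; 18 bits remain
Read 2: bits[6:13] width=7 -> value=38 (bin 0100110); offset now 13 = byte 1 bit 5; 11 bits remain
Read 3: bits[13:19] width=6 -> value=9 (bin 001001); offset now 19 = byte 2 bit 3; 5 bits remain
Read 4: bits[19:22] width=3 -> value=6 (bin 110); offset now 22 = byte 2 bit 6; 2 bits remain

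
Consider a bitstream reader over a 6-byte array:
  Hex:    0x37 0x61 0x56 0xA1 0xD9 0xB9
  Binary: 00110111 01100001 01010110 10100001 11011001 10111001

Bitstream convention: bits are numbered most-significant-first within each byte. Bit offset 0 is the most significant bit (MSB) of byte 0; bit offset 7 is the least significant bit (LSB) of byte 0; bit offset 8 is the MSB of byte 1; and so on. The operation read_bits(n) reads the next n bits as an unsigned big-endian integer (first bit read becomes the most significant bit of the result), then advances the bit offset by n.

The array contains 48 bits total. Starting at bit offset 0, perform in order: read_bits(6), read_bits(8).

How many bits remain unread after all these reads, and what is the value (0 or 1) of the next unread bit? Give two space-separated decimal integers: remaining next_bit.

Answer: 34 0

Derivation:
Read 1: bits[0:6] width=6 -> value=13 (bin 001101); offset now 6 = byte 0 bit 6; 42 bits remain
Read 2: bits[6:14] width=8 -> value=216 (bin 11011000); offset now 14 = byte 1 bit 6; 34 bits remain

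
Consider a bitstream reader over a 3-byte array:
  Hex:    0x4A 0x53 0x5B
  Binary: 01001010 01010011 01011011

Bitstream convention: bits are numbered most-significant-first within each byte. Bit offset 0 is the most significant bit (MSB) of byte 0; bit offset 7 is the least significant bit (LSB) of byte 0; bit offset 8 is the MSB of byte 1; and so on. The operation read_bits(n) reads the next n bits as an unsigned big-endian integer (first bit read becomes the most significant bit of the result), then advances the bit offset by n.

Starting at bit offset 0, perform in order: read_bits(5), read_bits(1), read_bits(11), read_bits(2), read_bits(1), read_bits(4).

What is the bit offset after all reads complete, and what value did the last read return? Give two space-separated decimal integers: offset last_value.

Read 1: bits[0:5] width=5 -> value=9 (bin 01001); offset now 5 = byte 0 bit 5; 19 bits remain
Read 2: bits[5:6] width=1 -> value=0 (bin 0); offset now 6 = byte 0 bit 6; 18 bits remain
Read 3: bits[6:17] width=11 -> value=1190 (bin 10010100110); offset now 17 = byte 2 bit 1; 7 bits remain
Read 4: bits[17:19] width=2 -> value=2 (bin 10); offset now 19 = byte 2 bit 3; 5 bits remain
Read 5: bits[19:20] width=1 -> value=1 (bin 1); offset now 20 = byte 2 bit 4; 4 bits remain
Read 6: bits[20:24] width=4 -> value=11 (bin 1011); offset now 24 = byte 3 bit 0; 0 bits remain

Answer: 24 11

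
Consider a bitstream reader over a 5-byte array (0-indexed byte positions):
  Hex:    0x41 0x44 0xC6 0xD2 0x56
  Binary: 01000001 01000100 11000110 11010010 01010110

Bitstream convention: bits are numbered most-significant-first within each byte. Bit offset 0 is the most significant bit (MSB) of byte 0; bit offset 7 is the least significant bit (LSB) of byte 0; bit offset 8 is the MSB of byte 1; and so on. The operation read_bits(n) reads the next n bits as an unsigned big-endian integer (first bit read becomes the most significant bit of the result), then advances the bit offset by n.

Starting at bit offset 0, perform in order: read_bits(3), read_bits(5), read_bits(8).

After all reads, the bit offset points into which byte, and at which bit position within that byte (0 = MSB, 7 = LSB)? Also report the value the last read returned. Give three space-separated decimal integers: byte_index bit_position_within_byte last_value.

Answer: 2 0 68

Derivation:
Read 1: bits[0:3] width=3 -> value=2 (bin 010); offset now 3 = byte 0 bit 3; 37 bits remain
Read 2: bits[3:8] width=5 -> value=1 (bin 00001); offset now 8 = byte 1 bit 0; 32 bits remain
Read 3: bits[8:16] width=8 -> value=68 (bin 01000100); offset now 16 = byte 2 bit 0; 24 bits remain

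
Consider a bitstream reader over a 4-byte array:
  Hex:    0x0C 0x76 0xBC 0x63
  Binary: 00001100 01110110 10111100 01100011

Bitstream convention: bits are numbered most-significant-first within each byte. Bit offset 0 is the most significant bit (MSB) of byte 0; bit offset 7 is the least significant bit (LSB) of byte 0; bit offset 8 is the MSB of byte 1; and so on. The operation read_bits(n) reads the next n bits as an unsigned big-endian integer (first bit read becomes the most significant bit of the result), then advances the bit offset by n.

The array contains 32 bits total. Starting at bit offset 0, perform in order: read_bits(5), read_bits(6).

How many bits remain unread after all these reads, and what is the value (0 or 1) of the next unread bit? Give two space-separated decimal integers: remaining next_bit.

Answer: 21 1

Derivation:
Read 1: bits[0:5] width=5 -> value=1 (bin 00001); offset now 5 = byte 0 bit 5; 27 bits remain
Read 2: bits[5:11] width=6 -> value=35 (bin 100011); offset now 11 = byte 1 bit 3; 21 bits remain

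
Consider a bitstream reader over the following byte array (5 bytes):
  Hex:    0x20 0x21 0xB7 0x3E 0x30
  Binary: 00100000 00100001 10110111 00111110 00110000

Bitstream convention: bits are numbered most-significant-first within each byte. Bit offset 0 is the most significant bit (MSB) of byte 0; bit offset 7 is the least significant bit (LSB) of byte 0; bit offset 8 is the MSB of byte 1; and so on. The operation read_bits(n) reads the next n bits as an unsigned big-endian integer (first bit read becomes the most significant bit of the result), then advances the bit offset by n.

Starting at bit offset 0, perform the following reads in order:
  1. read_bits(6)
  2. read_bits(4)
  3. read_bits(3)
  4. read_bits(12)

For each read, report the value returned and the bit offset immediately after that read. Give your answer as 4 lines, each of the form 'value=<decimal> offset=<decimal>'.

Answer: value=8 offset=6
value=0 offset=10
value=4 offset=13
value=878 offset=25

Derivation:
Read 1: bits[0:6] width=6 -> value=8 (bin 001000); offset now 6 = byte 0 bit 6; 34 bits remain
Read 2: bits[6:10] width=4 -> value=0 (bin 0000); offset now 10 = byte 1 bit 2; 30 bits remain
Read 3: bits[10:13] width=3 -> value=4 (bin 100); offset now 13 = byte 1 bit 5; 27 bits remain
Read 4: bits[13:25] width=12 -> value=878 (bin 001101101110); offset now 25 = byte 3 bit 1; 15 bits remain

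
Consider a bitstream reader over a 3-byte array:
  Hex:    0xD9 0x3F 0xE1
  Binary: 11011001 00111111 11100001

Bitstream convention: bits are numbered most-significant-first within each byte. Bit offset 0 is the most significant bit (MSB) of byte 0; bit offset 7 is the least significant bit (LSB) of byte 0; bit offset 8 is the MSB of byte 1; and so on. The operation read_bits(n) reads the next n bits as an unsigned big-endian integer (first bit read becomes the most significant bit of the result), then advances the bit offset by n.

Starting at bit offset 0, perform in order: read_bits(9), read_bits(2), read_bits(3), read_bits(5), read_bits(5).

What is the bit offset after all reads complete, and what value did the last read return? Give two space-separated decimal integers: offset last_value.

Answer: 24 1

Derivation:
Read 1: bits[0:9] width=9 -> value=434 (bin 110110010); offset now 9 = byte 1 bit 1; 15 bits remain
Read 2: bits[9:11] width=2 -> value=1 (bin 01); offset now 11 = byte 1 bit 3; 13 bits remain
Read 3: bits[11:14] width=3 -> value=7 (bin 111); offset now 14 = byte 1 bit 6; 10 bits remain
Read 4: bits[14:19] width=5 -> value=31 (bin 11111); offset now 19 = byte 2 bit 3; 5 bits remain
Read 5: bits[19:24] width=5 -> value=1 (bin 00001); offset now 24 = byte 3 bit 0; 0 bits remain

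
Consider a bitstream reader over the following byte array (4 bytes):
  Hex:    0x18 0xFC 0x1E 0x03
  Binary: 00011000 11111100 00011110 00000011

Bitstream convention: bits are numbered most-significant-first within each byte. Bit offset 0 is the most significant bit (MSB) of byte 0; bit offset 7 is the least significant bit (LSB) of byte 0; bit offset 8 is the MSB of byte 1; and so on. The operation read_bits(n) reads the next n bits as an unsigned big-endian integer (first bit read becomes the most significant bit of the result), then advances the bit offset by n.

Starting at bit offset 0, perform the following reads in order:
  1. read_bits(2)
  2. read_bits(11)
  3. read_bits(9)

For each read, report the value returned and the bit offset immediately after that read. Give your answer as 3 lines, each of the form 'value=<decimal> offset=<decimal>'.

Read 1: bits[0:2] width=2 -> value=0 (bin 00); offset now 2 = byte 0 bit 2; 30 bits remain
Read 2: bits[2:13] width=11 -> value=799 (bin 01100011111); offset now 13 = byte 1 bit 5; 19 bits remain
Read 3: bits[13:22] width=9 -> value=263 (bin 100000111); offset now 22 = byte 2 bit 6; 10 bits remain

Answer: value=0 offset=2
value=799 offset=13
value=263 offset=22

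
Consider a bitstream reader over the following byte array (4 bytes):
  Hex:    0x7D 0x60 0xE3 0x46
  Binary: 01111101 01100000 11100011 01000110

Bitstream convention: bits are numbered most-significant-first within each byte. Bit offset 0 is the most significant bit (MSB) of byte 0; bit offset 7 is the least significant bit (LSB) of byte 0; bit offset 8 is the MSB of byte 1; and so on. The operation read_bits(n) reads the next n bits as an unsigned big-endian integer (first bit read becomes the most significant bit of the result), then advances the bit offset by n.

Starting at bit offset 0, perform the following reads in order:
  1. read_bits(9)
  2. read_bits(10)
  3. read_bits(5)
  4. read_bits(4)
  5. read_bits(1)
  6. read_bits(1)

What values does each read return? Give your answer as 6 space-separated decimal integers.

Answer: 250 775 3 4 0 1

Derivation:
Read 1: bits[0:9] width=9 -> value=250 (bin 011111010); offset now 9 = byte 1 bit 1; 23 bits remain
Read 2: bits[9:19] width=10 -> value=775 (bin 1100000111); offset now 19 = byte 2 bit 3; 13 bits remain
Read 3: bits[19:24] width=5 -> value=3 (bin 00011); offset now 24 = byte 3 bit 0; 8 bits remain
Read 4: bits[24:28] width=4 -> value=4 (bin 0100); offset now 28 = byte 3 bit 4; 4 bits remain
Read 5: bits[28:29] width=1 -> value=0 (bin 0); offset now 29 = byte 3 bit 5; 3 bits remain
Read 6: bits[29:30] width=1 -> value=1 (bin 1); offset now 30 = byte 3 bit 6; 2 bits remain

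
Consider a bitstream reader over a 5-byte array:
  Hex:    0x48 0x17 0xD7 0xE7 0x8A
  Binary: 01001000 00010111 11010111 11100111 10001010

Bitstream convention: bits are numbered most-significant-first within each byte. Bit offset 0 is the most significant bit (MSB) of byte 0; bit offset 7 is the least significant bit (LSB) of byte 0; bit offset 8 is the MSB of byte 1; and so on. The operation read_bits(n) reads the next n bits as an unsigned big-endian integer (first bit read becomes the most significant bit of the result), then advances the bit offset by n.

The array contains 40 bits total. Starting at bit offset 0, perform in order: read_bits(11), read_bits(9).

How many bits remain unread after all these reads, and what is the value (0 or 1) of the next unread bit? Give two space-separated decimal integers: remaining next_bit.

Answer: 20 0

Derivation:
Read 1: bits[0:11] width=11 -> value=576 (bin 01001000000); offset now 11 = byte 1 bit 3; 29 bits remain
Read 2: bits[11:20] width=9 -> value=381 (bin 101111101); offset now 20 = byte 2 bit 4; 20 bits remain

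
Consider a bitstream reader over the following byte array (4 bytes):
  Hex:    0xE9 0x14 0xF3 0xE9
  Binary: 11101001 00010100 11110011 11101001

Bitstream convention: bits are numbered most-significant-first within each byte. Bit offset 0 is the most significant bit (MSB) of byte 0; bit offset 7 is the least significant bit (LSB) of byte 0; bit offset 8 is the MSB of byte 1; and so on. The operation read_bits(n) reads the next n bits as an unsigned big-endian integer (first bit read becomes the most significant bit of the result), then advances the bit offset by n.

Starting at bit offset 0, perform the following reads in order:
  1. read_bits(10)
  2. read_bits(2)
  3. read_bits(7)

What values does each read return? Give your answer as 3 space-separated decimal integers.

Read 1: bits[0:10] width=10 -> value=932 (bin 1110100100); offset now 10 = byte 1 bit 2; 22 bits remain
Read 2: bits[10:12] width=2 -> value=1 (bin 01); offset now 12 = byte 1 bit 4; 20 bits remain
Read 3: bits[12:19] width=7 -> value=39 (bin 0100111); offset now 19 = byte 2 bit 3; 13 bits remain

Answer: 932 1 39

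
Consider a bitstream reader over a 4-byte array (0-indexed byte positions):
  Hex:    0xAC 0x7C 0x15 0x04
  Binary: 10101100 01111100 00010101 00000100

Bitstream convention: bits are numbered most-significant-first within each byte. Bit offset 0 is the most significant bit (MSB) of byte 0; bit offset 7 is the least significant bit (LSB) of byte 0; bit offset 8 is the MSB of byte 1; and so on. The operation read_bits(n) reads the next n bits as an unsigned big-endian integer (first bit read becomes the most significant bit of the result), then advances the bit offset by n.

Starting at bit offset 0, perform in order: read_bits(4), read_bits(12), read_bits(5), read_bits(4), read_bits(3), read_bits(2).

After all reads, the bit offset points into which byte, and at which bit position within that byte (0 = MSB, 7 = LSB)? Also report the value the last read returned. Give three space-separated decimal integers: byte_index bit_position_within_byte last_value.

Answer: 3 6 1

Derivation:
Read 1: bits[0:4] width=4 -> value=10 (bin 1010); offset now 4 = byte 0 bit 4; 28 bits remain
Read 2: bits[4:16] width=12 -> value=3196 (bin 110001111100); offset now 16 = byte 2 bit 0; 16 bits remain
Read 3: bits[16:21] width=5 -> value=2 (bin 00010); offset now 21 = byte 2 bit 5; 11 bits remain
Read 4: bits[21:25] width=4 -> value=10 (bin 1010); offset now 25 = byte 3 bit 1; 7 bits remain
Read 5: bits[25:28] width=3 -> value=0 (bin 000); offset now 28 = byte 3 bit 4; 4 bits remain
Read 6: bits[28:30] width=2 -> value=1 (bin 01); offset now 30 = byte 3 bit 6; 2 bits remain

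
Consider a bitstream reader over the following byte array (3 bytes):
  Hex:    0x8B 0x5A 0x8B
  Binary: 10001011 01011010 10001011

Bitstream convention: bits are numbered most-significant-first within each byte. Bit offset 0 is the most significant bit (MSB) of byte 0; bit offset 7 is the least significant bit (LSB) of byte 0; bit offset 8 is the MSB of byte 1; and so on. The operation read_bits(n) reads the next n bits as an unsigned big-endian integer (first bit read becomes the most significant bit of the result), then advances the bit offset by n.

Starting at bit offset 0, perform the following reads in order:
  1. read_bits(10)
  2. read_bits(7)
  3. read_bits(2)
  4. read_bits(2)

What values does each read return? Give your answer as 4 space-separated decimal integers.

Answer: 557 53 0 1

Derivation:
Read 1: bits[0:10] width=10 -> value=557 (bin 1000101101); offset now 10 = byte 1 bit 2; 14 bits remain
Read 2: bits[10:17] width=7 -> value=53 (bin 0110101); offset now 17 = byte 2 bit 1; 7 bits remain
Read 3: bits[17:19] width=2 -> value=0 (bin 00); offset now 19 = byte 2 bit 3; 5 bits remain
Read 4: bits[19:21] width=2 -> value=1 (bin 01); offset now 21 = byte 2 bit 5; 3 bits remain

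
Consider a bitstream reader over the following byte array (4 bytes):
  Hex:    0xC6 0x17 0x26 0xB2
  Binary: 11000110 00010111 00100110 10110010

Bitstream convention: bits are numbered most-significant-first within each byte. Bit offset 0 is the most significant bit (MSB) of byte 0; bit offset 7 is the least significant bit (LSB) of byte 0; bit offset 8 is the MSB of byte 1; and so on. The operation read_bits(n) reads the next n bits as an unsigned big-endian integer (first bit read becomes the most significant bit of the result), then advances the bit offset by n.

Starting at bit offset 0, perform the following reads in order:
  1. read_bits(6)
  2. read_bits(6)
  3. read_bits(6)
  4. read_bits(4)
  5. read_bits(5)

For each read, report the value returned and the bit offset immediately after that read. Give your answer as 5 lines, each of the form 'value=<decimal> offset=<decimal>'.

Read 1: bits[0:6] width=6 -> value=49 (bin 110001); offset now 6 = byte 0 bit 6; 26 bits remain
Read 2: bits[6:12] width=6 -> value=33 (bin 100001); offset now 12 = byte 1 bit 4; 20 bits remain
Read 3: bits[12:18] width=6 -> value=28 (bin 011100); offset now 18 = byte 2 bit 2; 14 bits remain
Read 4: bits[18:22] width=4 -> value=9 (bin 1001); offset now 22 = byte 2 bit 6; 10 bits remain
Read 5: bits[22:27] width=5 -> value=21 (bin 10101); offset now 27 = byte 3 bit 3; 5 bits remain

Answer: value=49 offset=6
value=33 offset=12
value=28 offset=18
value=9 offset=22
value=21 offset=27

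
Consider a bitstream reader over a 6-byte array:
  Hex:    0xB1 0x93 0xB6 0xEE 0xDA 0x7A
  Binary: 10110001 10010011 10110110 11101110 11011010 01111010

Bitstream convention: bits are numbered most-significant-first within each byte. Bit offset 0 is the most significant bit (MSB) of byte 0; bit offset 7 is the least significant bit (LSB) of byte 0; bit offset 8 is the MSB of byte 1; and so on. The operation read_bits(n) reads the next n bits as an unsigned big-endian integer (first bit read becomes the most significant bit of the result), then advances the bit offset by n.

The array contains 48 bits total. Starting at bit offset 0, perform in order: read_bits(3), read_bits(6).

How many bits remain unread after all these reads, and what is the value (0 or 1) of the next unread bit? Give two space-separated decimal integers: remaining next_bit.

Read 1: bits[0:3] width=3 -> value=5 (bin 101); offset now 3 = byte 0 bit 3; 45 bits remain
Read 2: bits[3:9] width=6 -> value=35 (bin 100011); offset now 9 = byte 1 bit 1; 39 bits remain

Answer: 39 0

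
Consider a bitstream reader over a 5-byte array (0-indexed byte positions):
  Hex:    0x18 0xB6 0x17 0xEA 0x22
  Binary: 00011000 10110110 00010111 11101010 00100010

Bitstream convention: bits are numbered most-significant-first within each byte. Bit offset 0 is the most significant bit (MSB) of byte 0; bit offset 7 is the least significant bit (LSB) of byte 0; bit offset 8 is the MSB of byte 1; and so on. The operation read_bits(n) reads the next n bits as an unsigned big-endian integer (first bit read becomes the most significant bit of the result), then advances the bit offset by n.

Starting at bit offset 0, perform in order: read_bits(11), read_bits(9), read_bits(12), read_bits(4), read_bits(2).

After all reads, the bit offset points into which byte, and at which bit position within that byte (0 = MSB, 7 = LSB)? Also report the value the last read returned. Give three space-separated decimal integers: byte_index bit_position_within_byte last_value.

Read 1: bits[0:11] width=11 -> value=197 (bin 00011000101); offset now 11 = byte 1 bit 3; 29 bits remain
Read 2: bits[11:20] width=9 -> value=353 (bin 101100001); offset now 20 = byte 2 bit 4; 20 bits remain
Read 3: bits[20:32] width=12 -> value=2026 (bin 011111101010); offset now 32 = byte 4 bit 0; 8 bits remain
Read 4: bits[32:36] width=4 -> value=2 (bin 0010); offset now 36 = byte 4 bit 4; 4 bits remain
Read 5: bits[36:38] width=2 -> value=0 (bin 00); offset now 38 = byte 4 bit 6; 2 bits remain

Answer: 4 6 0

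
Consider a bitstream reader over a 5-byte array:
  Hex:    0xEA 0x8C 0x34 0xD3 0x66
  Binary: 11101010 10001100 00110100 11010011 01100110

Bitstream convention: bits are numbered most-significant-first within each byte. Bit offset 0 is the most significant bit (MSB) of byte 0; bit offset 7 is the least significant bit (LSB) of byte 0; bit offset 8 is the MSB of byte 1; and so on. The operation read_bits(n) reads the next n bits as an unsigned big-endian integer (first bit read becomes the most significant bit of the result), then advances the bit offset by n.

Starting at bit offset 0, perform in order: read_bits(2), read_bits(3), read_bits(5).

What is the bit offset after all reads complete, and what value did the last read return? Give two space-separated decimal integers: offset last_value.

Answer: 10 10

Derivation:
Read 1: bits[0:2] width=2 -> value=3 (bin 11); offset now 2 = byte 0 bit 2; 38 bits remain
Read 2: bits[2:5] width=3 -> value=5 (bin 101); offset now 5 = byte 0 bit 5; 35 bits remain
Read 3: bits[5:10] width=5 -> value=10 (bin 01010); offset now 10 = byte 1 bit 2; 30 bits remain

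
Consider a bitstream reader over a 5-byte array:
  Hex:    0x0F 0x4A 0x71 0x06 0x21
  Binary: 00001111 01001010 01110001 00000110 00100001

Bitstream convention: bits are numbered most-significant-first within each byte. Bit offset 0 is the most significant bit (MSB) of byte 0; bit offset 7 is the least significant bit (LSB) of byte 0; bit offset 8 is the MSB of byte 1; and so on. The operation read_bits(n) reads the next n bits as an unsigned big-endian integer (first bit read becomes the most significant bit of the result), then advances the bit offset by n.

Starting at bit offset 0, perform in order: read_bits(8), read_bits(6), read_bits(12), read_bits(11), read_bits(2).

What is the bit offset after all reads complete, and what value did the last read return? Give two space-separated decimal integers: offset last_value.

Answer: 39 0

Derivation:
Read 1: bits[0:8] width=8 -> value=15 (bin 00001111); offset now 8 = byte 1 bit 0; 32 bits remain
Read 2: bits[8:14] width=6 -> value=18 (bin 010010); offset now 14 = byte 1 bit 6; 26 bits remain
Read 3: bits[14:26] width=12 -> value=2500 (bin 100111000100); offset now 26 = byte 3 bit 2; 14 bits remain
Read 4: bits[26:37] width=11 -> value=196 (bin 00011000100); offset now 37 = byte 4 bit 5; 3 bits remain
Read 5: bits[37:39] width=2 -> value=0 (bin 00); offset now 39 = byte 4 bit 7; 1 bits remain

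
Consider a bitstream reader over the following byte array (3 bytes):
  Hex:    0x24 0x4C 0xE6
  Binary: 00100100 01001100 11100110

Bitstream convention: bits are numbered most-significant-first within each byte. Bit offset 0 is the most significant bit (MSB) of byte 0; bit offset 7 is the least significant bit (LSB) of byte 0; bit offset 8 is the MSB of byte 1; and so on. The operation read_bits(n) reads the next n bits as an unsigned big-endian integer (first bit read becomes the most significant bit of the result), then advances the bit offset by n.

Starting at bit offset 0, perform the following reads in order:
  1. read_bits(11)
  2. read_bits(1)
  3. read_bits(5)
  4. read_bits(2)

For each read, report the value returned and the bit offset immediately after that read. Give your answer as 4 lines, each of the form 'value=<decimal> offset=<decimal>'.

Answer: value=290 offset=11
value=0 offset=12
value=25 offset=17
value=3 offset=19

Derivation:
Read 1: bits[0:11] width=11 -> value=290 (bin 00100100010); offset now 11 = byte 1 bit 3; 13 bits remain
Read 2: bits[11:12] width=1 -> value=0 (bin 0); offset now 12 = byte 1 bit 4; 12 bits remain
Read 3: bits[12:17] width=5 -> value=25 (bin 11001); offset now 17 = byte 2 bit 1; 7 bits remain
Read 4: bits[17:19] width=2 -> value=3 (bin 11); offset now 19 = byte 2 bit 3; 5 bits remain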